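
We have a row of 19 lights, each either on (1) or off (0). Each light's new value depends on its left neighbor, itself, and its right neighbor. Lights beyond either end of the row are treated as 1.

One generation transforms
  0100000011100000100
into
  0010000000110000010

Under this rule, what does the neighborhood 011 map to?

0

At position 8 the neighborhood is 011; the next row has 0 there.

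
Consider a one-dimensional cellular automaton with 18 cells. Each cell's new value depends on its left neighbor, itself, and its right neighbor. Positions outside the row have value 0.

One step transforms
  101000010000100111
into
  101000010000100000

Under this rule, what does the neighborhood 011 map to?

At position 15 the neighborhood is 011; the next row has 0 there.

0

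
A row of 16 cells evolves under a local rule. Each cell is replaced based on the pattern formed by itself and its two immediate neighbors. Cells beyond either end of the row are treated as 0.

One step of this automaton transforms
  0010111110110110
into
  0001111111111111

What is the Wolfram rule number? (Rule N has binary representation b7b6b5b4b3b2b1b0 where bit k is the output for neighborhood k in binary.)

position 5: 111 → 1  (bit 7 = 1)
position 8: 110 → 1  (bit 6 = 1)
position 3: 101 → 1  (bit 5 = 1)
position 15: 100 → 1  (bit 4 = 1)
position 4: 011 → 1  (bit 3 = 1)
position 2: 010 → 0  (bit 2 = 0)
position 1: 001 → 0  (bit 1 = 0)
position 0: 000 → 0  (bit 0 = 0)
bits b7..b0 = 11111000 = 248

248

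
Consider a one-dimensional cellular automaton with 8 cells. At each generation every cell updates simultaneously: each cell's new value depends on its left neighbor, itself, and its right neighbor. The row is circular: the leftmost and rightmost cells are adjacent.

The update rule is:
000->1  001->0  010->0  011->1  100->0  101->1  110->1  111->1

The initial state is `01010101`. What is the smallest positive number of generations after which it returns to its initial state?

10101010
01010101

2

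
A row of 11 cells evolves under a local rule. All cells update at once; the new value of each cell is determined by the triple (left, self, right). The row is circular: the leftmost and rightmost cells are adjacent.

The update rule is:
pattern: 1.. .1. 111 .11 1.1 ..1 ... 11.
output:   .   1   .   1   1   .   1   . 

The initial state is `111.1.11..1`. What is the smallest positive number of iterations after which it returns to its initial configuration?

5

...1111...1
.1.1....1.1
1111.11.111
....11.11..
111.1.11..1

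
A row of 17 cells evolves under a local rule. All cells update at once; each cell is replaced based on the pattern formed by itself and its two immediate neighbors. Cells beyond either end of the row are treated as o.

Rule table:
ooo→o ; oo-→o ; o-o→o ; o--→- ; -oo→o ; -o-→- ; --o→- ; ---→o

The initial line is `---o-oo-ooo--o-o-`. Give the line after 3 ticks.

-o--ooooooo---o-o
o---ooooooo-o--oo
o-o-oooooooo---oo

o-o-oooooooo---oo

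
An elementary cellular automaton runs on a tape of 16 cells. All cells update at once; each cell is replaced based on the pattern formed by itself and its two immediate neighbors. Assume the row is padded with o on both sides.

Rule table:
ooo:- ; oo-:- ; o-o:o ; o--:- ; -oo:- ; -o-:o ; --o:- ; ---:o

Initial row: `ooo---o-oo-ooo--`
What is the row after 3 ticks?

o--o---oo-oo---o

----o-oo--o-----
-oo-oo----o-ooo-
o--o---oo-oo---o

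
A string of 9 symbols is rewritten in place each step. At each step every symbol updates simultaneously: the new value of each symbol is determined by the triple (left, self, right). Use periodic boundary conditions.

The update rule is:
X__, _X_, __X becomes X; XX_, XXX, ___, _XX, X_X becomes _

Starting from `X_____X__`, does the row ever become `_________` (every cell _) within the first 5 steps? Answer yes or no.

no

XX___XXXX
__X_X____
_XX_XX___
X_____X__  (repeats step 0; period 4)
step 5: XX___XXXX
step 5 is XX___XXXX, still not uniform _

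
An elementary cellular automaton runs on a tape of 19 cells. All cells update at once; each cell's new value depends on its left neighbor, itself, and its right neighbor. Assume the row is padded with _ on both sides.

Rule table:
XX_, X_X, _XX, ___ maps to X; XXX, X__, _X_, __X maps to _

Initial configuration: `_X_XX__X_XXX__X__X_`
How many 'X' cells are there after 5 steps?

11

__XXX___XX_X_______
X_X_X_X_XXX__XXXXXX
_X_X_X_XX_X__X____X
__X_X_XXXX_____XX__
X__X_XX__X_XXX_XX_X
count of X: 11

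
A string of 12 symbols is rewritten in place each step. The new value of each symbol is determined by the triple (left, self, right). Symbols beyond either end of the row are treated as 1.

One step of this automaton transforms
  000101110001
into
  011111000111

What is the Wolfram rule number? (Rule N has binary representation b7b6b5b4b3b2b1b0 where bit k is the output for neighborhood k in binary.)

47

position 6: 111 → 0  (bit 7 = 0)
position 7: 110 → 0  (bit 6 = 0)
position 4: 101 → 1  (bit 5 = 1)
position 0: 100 → 0  (bit 4 = 0)
position 5: 011 → 1  (bit 3 = 1)
position 3: 010 → 1  (bit 2 = 1)
position 2: 001 → 1  (bit 1 = 1)
position 1: 000 → 1  (bit 0 = 1)
bits b7..b0 = 00101111 = 47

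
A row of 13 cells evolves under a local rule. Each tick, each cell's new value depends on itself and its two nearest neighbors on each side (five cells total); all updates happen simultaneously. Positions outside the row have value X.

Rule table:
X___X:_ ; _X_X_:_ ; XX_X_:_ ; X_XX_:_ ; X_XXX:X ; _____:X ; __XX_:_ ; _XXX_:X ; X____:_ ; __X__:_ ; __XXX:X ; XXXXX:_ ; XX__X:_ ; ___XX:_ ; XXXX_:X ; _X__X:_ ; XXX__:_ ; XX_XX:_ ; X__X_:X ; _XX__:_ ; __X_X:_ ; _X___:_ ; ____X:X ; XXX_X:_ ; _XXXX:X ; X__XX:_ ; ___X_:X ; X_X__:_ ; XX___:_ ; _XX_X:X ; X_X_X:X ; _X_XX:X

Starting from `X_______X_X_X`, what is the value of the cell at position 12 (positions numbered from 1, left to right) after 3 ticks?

X

tick 1: ___XXXXX__XXX
tick 2: ___XX_X___XX_
tick 3: ____X______X_
position 12 holds X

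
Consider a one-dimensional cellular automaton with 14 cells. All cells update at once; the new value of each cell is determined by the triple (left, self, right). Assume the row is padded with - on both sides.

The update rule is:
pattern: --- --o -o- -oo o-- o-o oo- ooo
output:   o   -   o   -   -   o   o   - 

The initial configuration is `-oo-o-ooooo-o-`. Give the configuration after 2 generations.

o----o-oo---o-

generation 1: --oooo----ooo-
generation 2: o----o-oo---o-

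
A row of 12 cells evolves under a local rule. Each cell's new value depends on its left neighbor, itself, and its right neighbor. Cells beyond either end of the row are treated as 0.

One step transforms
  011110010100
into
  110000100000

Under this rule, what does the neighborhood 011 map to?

At position 1 the neighborhood is 011; the next row has 1 there.

1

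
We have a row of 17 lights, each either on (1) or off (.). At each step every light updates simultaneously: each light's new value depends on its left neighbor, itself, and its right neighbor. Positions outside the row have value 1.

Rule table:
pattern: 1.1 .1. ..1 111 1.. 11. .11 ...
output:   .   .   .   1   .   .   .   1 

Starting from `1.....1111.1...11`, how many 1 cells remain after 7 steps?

..111..11....1..1
...1......11.....
.1...1111....111.
...1..11..11..1..
.1...............
...1111111111111.
.1..11111111111..
count of 1: 12

12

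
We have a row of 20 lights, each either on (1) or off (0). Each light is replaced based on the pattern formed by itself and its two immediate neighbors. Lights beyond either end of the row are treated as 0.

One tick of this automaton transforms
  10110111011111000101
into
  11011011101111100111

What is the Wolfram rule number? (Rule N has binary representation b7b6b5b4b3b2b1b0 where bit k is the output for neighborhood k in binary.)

244

position 6: 111 → 1  (bit 7 = 1)
position 3: 110 → 1  (bit 6 = 1)
position 1: 101 → 1  (bit 5 = 1)
position 14: 100 → 1  (bit 4 = 1)
position 2: 011 → 0  (bit 3 = 0)
position 0: 010 → 1  (bit 2 = 1)
position 16: 001 → 0  (bit 1 = 0)
position 15: 000 → 0  (bit 0 = 0)
bits b7..b0 = 11110100 = 244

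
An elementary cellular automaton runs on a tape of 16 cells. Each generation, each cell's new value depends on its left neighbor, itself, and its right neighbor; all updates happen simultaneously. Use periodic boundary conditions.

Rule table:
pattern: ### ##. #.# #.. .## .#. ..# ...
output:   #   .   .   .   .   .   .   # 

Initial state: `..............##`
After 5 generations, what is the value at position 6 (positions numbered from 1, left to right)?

#

.############...
..##########..##
...########.....
##..######..####
#....####....###
position 6 holds #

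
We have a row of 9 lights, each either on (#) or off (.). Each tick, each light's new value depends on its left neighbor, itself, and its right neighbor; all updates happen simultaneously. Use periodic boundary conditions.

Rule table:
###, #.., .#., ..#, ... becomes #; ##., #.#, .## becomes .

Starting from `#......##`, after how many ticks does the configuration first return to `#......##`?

tick 1: .######.#
tick 2: ..####..#
tick 3: ##.##.###
tick 4: #......##

4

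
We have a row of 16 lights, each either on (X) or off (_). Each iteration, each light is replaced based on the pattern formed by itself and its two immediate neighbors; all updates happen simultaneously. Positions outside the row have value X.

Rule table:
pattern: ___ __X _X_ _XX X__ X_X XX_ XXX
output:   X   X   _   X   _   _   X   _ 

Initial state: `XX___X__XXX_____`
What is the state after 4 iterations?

iteration 1: _X_XX__XX_X_XXXX
iteration 2: ___XX_XXX___X___
iteration 3: _XXXX_X_X_XX__XX
iteration 4: _X__X_____XX_XX_

_X__X_____XX_XX_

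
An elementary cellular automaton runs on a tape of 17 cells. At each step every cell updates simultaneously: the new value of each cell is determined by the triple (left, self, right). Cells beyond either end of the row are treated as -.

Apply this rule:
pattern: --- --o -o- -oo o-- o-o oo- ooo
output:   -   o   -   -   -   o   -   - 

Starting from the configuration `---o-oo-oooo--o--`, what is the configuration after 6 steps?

step 1: --o-o--o-----o---
step 2: -o-o--o-----o----
step 3: o-o--o-----o-----
step 4: -o--o-----o------
step 5: o--o-----o-------
step 6: --o-----o--------

--o-----o--------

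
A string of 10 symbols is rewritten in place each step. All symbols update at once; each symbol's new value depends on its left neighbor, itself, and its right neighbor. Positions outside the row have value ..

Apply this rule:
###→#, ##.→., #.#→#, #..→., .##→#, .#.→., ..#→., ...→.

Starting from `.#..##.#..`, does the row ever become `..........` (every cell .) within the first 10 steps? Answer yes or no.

yes

step 1: ....#.#...
step 2: .....#....
step 3: ..........
all cells are . at step 3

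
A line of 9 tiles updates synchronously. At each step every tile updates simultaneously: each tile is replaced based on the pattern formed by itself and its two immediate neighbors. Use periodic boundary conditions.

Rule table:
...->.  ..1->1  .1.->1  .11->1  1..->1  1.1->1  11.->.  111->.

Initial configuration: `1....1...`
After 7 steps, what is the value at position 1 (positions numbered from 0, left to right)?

11..111.1
..111..11
111..111.
1..111..1
.111..111
11..111..
1.111..11
position 1 holds .

.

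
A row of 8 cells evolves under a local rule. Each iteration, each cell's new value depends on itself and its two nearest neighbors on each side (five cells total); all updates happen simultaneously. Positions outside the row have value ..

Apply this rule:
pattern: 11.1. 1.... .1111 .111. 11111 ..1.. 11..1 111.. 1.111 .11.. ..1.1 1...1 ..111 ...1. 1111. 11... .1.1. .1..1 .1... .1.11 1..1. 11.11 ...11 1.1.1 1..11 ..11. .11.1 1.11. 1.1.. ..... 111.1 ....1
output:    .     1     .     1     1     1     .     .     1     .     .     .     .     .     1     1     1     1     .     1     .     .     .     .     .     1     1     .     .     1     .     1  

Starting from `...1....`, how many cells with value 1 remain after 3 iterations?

11.1.111
11..111.
1....1.1
count of 1: 3

3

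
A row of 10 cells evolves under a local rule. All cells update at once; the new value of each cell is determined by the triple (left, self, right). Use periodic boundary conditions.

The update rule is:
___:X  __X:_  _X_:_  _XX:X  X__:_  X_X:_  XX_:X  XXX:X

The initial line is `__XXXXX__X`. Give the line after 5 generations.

X_XXXXX_XX

generation 1: __XXXXX___
generation 2: X_XXXXX_XX
generation 3: X_XXXXX_XX  (fixed point — unchanged through generation 5)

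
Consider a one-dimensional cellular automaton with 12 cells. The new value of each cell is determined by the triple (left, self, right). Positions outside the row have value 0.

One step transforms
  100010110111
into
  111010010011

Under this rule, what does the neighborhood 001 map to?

At position 3 the neighborhood is 001; the next row has 0 there.

0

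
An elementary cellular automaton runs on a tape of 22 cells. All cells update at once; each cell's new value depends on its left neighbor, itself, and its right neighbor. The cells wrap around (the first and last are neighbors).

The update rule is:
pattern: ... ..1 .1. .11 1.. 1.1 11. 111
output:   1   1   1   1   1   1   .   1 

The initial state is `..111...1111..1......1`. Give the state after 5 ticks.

1111.111111.1111111111
111.111111.11111111111
11.111111.111111111111
1.111111.1111111111111
.111111.11111111111111

.111111.11111111111111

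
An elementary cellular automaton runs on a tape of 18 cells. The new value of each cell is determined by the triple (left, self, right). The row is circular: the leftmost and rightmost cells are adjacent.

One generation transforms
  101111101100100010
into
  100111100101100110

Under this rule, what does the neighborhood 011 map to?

0

At position 2 the neighborhood is 011; the next row has 0 there.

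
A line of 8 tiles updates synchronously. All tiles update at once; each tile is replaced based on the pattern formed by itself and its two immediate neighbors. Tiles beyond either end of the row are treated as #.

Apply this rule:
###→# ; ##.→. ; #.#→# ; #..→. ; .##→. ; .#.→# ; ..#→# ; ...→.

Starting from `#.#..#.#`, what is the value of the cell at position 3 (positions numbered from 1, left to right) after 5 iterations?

#

.##.###.
#..#.#.#
..#####.
.#.###.#
###.#.#.
position 3 holds #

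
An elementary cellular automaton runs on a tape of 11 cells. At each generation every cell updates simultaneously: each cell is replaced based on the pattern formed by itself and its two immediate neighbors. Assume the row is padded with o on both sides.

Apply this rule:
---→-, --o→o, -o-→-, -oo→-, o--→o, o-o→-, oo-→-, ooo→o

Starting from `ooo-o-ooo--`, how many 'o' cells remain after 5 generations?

2

oo-----o-oo
o-o---o---o
---o-o-o-o-
o-o--------
---o------o
count of o: 2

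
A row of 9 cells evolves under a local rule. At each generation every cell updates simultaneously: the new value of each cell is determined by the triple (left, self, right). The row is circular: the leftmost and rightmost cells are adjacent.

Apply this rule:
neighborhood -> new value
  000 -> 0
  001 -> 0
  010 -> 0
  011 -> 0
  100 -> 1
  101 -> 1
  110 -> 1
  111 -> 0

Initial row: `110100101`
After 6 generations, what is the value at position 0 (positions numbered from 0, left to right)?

011010010
001101001
100110100
010011010
001001101
100100110
position 0 holds 1

1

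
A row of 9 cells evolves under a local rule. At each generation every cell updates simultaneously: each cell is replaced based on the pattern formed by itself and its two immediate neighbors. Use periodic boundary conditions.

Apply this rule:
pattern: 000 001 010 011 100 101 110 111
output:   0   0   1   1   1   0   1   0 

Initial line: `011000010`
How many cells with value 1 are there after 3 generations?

6

011100011
010110011
010111011
count of 1: 6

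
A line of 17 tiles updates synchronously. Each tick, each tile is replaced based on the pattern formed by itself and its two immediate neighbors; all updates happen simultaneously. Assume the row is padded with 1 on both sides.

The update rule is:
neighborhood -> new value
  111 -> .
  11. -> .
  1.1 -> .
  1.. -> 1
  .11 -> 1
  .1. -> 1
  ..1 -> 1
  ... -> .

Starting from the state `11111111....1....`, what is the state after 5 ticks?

tick 1: ........1..111..1
tick 2: 1......11111..111
tick 3: .1....11....111..
tick 4: .11..11.1..11..11
tick 5: .1.111..1111.111.

.1.111..1111.111.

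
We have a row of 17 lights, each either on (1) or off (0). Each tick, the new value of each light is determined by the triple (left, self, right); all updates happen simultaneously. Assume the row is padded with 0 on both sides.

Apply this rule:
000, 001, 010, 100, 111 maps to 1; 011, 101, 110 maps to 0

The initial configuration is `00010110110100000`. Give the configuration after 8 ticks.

tick 1: 11110000000111111
tick 2: 01101111111011110
tick 3: 10000111110001101
tick 4: 11111011101110001
tick 5: 01110001000101111
tick 6: 10101111111100110
tick 7: 10100111111011001
tick 8: 10111011110000111

10111011110000111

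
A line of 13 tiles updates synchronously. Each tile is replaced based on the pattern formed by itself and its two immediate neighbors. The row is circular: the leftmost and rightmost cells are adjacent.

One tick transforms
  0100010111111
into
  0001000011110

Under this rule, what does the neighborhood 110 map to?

0

At position 12 the neighborhood is 110; the next row has 0 there.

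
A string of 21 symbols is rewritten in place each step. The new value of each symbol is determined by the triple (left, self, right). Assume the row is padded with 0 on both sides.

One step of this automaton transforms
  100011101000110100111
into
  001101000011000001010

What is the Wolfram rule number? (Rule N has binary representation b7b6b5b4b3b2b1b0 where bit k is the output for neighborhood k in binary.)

position 5: 111 → 1  (bit 7 = 1)
position 6: 110 → 0  (bit 6 = 0)
position 7: 101 → 0  (bit 5 = 0)
position 1: 100 → 0  (bit 4 = 0)
position 4: 011 → 0  (bit 3 = 0)
position 0: 010 → 0  (bit 2 = 0)
position 3: 001 → 1  (bit 1 = 1)
position 2: 000 → 1  (bit 0 = 1)
bits b7..b0 = 10000011 = 131

131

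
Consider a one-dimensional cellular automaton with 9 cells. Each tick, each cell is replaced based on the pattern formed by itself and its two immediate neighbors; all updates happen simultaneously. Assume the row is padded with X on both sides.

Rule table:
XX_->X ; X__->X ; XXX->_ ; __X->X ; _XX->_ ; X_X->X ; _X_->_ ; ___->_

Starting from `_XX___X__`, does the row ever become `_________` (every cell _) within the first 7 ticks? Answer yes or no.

no

X_XX_X_XX
XX_XX_X__
_XX_XX_XX
X_XX_XX__
XX_XX_XXX
_XX_XX___
X_XX_XX_X
tick 7 is X_XX_XX_X, still not uniform _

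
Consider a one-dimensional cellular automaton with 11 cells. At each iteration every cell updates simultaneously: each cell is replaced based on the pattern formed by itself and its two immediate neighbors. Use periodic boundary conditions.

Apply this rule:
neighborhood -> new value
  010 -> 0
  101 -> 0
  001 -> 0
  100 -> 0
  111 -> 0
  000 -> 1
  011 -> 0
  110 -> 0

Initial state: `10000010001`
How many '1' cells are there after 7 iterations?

00111000100
10000010001  (repeats iteration 0; period 2)
iteration 7: 00111000100
count of 1: 4

4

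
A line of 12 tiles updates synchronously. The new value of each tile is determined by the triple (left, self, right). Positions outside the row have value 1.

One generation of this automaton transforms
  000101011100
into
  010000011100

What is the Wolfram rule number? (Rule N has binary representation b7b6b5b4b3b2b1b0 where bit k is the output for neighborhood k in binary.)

position 8: 111 → 1  (bit 7 = 1)
position 9: 110 → 1  (bit 6 = 1)
position 4: 101 → 0  (bit 5 = 0)
position 0: 100 → 0  (bit 4 = 0)
position 7: 011 → 1  (bit 3 = 1)
position 3: 010 → 0  (bit 2 = 0)
position 2: 001 → 0  (bit 1 = 0)
position 1: 000 → 1  (bit 0 = 1)
bits b7..b0 = 11001001 = 201

201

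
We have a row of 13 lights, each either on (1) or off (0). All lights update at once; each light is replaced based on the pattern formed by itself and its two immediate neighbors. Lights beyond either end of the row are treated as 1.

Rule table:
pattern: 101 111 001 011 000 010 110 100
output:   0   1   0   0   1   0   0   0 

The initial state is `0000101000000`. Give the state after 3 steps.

0110010000000

0110000011110
0000111001100
0110010000000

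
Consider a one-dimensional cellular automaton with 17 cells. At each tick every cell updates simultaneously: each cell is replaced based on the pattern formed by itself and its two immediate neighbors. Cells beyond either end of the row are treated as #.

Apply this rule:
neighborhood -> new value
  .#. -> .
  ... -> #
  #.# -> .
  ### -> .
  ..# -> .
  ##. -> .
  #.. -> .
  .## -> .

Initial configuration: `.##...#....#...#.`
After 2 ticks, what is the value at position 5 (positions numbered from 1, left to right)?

....#...##...#...
.##...#....#...#.
position 5 holds .

.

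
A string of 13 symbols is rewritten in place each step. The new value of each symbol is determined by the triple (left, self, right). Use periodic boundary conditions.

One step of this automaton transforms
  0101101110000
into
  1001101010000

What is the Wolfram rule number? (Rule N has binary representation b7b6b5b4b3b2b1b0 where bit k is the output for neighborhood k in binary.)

74

position 7: 111 → 0  (bit 7 = 0)
position 4: 110 → 1  (bit 6 = 1)
position 2: 101 → 0  (bit 5 = 0)
position 9: 100 → 0  (bit 4 = 0)
position 3: 011 → 1  (bit 3 = 1)
position 1: 010 → 0  (bit 2 = 0)
position 0: 001 → 1  (bit 1 = 1)
position 10: 000 → 0  (bit 0 = 0)
bits b7..b0 = 01001010 = 74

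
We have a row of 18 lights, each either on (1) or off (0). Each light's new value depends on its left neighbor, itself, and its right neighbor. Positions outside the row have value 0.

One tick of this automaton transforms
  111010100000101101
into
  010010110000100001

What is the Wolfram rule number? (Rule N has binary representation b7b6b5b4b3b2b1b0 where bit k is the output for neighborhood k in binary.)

148

position 1: 111 → 1  (bit 7 = 1)
position 2: 110 → 0  (bit 6 = 0)
position 3: 101 → 0  (bit 5 = 0)
position 7: 100 → 1  (bit 4 = 1)
position 0: 011 → 0  (bit 3 = 0)
position 4: 010 → 1  (bit 2 = 1)
position 11: 001 → 0  (bit 1 = 0)
position 8: 000 → 0  (bit 0 = 0)
bits b7..b0 = 10010100 = 148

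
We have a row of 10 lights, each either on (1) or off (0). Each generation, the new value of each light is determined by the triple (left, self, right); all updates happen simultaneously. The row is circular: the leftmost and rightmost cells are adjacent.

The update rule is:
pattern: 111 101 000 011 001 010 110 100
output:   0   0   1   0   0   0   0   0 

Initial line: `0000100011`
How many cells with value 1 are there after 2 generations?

3

0110001000
0000100011
count of 1: 3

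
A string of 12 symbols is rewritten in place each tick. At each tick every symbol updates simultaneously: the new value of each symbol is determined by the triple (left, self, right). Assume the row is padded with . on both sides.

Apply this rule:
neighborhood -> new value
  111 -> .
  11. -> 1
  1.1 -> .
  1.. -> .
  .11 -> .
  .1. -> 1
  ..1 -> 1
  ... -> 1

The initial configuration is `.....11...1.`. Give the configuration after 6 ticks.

....1.1...1.

tick 1: 11111.1.111.
tick 2: ....1.1...1.
tick 3: 11111.1.111.  (repeats tick 1; period 2)
tick 6: ....1.1...1.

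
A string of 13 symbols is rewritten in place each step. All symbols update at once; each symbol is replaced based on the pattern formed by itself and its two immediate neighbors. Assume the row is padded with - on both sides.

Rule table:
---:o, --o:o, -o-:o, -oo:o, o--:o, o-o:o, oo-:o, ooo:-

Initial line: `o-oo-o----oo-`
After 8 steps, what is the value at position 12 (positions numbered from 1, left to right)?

-

ooooooooooooo
o-----------o
ooooooooooooo  (repeats step 1; period 2)
step 8: o-----------o
position 12 holds -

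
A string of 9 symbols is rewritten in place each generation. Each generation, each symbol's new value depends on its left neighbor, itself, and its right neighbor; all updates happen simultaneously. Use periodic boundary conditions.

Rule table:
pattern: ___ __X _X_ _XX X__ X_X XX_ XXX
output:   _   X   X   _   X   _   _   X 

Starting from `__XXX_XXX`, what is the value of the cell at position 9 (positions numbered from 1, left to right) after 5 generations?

generation 1: XX_X___X_
generation 2: ___XX_XX_
generation 3: __X_____X
generation 4: XXXX___XX
generation 5: XXX_X_X_X
position 9 holds X

X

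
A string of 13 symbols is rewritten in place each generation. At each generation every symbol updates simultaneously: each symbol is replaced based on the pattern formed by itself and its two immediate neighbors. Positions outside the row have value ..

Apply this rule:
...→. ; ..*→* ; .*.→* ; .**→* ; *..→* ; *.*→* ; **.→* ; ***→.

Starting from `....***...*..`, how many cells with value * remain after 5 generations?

generation 1: ...**.**.***.
generation 2: ..********.**
generation 3: .**......****
generation 4: ****....**..*
generation 5: *..**..******
count of *: 9

9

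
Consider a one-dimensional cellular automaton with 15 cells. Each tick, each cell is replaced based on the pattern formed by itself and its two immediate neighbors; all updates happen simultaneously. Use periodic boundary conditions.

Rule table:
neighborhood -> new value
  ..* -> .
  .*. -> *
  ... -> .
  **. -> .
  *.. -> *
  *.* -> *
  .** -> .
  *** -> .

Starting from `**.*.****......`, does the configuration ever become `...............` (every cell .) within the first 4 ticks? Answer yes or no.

no

tick 1: ..***....*.....
tick 2: .....*...**....
tick 3: .....**....*...
tick 4: .......*...**..
tick 4 is .......*...**.., still not uniform .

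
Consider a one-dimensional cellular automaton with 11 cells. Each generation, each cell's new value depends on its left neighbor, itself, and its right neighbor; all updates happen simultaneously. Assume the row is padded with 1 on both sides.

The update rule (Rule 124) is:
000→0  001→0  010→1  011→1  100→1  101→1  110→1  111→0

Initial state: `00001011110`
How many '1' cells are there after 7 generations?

5

10001110011
11001011010
01101111111
11111000000
00001100000
10001110000
11001011000
count of 1: 5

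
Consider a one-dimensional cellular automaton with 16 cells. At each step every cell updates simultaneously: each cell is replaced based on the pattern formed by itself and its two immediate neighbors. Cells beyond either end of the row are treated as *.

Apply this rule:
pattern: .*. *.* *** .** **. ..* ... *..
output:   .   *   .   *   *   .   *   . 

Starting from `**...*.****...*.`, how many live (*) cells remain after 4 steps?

8

.*.*..**..*.*..*
*.*...**...*...*
**..*.**.*...*.*
.*...****..*..**
count of *: 8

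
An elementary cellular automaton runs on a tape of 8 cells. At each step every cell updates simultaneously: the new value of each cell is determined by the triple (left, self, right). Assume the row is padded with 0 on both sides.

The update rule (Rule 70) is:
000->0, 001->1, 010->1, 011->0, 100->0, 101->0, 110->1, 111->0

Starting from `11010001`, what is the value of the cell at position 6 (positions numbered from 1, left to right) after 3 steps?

1

01010011
11010101
01010101
position 6 holds 1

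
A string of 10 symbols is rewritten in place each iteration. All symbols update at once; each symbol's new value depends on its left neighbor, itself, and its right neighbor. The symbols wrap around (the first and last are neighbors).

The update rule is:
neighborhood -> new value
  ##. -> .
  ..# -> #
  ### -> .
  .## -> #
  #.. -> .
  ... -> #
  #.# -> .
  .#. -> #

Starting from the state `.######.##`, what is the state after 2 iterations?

##.######.

.#......#.
##.######.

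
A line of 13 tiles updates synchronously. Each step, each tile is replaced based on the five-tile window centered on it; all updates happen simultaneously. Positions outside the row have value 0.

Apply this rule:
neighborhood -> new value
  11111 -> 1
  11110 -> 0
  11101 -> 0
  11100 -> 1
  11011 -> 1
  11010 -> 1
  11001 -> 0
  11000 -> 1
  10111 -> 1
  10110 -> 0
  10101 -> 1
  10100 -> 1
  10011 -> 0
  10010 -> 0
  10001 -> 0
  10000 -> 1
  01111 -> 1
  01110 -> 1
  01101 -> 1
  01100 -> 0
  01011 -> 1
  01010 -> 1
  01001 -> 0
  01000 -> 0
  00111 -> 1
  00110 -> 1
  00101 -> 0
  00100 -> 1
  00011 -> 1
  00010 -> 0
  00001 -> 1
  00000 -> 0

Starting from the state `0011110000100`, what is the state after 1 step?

1111011110101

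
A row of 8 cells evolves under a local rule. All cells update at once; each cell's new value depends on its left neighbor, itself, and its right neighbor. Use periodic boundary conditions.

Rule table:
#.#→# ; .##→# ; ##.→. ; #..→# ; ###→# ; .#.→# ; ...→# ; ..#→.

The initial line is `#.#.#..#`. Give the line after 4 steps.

.#####.#
#####.##
####.###
###.####

###.####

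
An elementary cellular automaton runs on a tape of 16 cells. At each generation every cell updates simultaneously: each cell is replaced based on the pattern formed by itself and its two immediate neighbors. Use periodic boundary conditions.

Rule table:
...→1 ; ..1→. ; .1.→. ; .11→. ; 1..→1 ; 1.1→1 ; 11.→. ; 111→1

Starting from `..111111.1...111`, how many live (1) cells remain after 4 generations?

7

1..1111.1.11..1.
.1..11.1.1..1..1
1.1...1.1.1..1..
.1.11..1.1.1..1.
count of 1: 7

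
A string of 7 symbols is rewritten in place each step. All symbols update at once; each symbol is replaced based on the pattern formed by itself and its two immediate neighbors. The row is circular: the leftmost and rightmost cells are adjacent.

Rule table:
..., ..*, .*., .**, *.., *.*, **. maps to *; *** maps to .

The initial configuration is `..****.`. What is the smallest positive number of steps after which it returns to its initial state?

***..**
..****.

2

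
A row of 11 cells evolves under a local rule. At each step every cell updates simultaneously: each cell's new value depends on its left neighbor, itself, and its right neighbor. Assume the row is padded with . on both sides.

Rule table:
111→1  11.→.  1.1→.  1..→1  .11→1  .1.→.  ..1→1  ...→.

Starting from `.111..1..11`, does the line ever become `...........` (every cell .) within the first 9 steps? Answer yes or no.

111.11.111.
11..1..11.1
1.11.111...
..1..11.1..
.1.111...1.
1..11.1.1.1
.111.......
111.1......
11...1.....
step 9 is 11...1....., still not uniform .

no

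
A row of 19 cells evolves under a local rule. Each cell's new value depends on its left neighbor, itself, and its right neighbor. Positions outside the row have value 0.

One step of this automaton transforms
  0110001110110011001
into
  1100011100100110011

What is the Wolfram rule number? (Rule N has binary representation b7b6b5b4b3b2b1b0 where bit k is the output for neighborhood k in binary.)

position 7: 111 → 1  (bit 7 = 1)
position 2: 110 → 0  (bit 6 = 0)
position 9: 101 → 0  (bit 5 = 0)
position 3: 100 → 0  (bit 4 = 0)
position 1: 011 → 1  (bit 3 = 1)
position 18: 010 → 1  (bit 2 = 1)
position 0: 001 → 1  (bit 1 = 1)
position 4: 000 → 0  (bit 0 = 0)
bits b7..b0 = 10001110 = 142

142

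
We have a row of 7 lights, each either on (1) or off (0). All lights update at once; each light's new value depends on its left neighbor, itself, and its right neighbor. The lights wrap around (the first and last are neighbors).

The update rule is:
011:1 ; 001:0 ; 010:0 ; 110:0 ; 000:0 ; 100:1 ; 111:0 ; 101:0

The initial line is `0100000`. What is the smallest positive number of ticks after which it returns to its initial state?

7

0010000
0001000
0000100
0000010
0000001
1000000
0100000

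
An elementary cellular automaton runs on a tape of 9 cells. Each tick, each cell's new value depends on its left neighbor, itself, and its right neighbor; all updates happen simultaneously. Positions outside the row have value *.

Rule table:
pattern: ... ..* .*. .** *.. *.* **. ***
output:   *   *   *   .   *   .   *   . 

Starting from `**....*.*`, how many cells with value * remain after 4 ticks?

4

.******..
......***
******...
.....****
count of *: 4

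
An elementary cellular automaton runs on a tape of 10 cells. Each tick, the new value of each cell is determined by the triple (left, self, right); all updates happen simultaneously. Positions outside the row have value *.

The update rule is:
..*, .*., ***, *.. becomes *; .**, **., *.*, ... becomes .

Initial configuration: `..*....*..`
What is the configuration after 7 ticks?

*.**..**.*

****..****
***.**.***
**......**
*.*....*.*
..**..**..
**..**..**
*.**..**.*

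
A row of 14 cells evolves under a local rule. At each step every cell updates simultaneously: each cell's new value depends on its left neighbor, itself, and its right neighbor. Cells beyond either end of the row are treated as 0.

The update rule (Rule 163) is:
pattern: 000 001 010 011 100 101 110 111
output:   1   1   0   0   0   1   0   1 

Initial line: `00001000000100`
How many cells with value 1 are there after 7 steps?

11110011111001
01100101110010
10001010100100
00110101001001
11001010010010
00010100100100
11101001001001
count of 1: 7

7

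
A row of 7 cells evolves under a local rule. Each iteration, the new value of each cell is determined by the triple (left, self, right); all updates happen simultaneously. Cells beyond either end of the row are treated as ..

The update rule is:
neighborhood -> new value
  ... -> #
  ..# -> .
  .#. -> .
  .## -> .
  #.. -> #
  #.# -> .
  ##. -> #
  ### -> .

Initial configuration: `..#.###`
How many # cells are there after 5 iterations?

3

iteration 1: #.....#
iteration 2: .####..
iteration 3: ....###
iteration 4: ###...#
iteration 5: ..###..
count of #: 3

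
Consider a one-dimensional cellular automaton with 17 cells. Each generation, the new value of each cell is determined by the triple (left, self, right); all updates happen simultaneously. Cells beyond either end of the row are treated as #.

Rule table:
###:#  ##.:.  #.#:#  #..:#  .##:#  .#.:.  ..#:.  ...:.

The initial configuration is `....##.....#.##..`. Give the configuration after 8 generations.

.#.#.#.#...#.####

#...#.#.....##.#.
.#...#.#....#.#.#
#.#...#.#....#.##
.#.#...#.#....###
#.#.#...#.#...###
.#.#.#...#.#..###
#.#.#.#...#.#.###
.#.#.#.#...#.####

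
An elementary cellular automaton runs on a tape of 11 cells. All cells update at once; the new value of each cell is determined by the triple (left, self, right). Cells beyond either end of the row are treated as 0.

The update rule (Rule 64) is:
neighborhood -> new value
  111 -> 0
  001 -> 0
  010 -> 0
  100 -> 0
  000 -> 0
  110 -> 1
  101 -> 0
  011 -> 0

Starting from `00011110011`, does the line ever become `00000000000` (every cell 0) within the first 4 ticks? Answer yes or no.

yes

00000010001
00000000000
all cells are 0 at tick 2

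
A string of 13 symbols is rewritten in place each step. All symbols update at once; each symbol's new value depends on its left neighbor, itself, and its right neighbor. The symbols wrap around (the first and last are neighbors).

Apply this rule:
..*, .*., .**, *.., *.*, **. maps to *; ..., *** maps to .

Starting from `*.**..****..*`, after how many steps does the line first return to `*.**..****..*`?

*******..****
......****...
.....**..**..
....********.
...**......**
*.****....***
***..**..**..
*.***********
***..........
*.**........*
*****......**
....**....**.
...****..****
*.**..****..*

14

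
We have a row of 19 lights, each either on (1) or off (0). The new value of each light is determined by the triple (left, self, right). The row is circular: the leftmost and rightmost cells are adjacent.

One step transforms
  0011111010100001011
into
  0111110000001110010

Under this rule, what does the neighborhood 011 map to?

1

At position 2 the neighborhood is 011; the next row has 1 there.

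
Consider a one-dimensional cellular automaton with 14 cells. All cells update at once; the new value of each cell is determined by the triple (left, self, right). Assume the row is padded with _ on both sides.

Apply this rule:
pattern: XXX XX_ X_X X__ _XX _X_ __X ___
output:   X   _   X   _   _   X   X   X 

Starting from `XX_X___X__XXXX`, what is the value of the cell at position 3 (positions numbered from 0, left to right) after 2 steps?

step 1: __XX_XXX_X_XX_
step 2: XX__X_X_XXX___
position 3 holds _

_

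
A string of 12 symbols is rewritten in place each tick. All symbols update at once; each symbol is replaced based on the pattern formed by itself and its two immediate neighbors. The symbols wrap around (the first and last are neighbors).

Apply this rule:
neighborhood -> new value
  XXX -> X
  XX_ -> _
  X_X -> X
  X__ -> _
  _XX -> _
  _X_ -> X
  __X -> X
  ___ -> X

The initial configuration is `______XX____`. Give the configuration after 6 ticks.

XX_XX_XXXXXX

XXXXXX___XXX
XXXXX__XX_XX
XXXX__X__X_X
XXX__XX_XXX_
_X__X__X_X_X
XX_XX_XXXXXX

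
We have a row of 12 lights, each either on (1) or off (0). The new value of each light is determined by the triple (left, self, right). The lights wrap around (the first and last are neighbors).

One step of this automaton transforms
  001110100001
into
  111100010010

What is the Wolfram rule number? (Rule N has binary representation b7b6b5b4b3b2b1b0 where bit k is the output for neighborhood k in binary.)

position 3: 111 → 1  (bit 7 = 1)
position 4: 110 → 0  (bit 6 = 0)
position 5: 101 → 0  (bit 5 = 0)
position 0: 100 → 1  (bit 4 = 1)
position 2: 011 → 1  (bit 3 = 1)
position 6: 010 → 0  (bit 2 = 0)
position 1: 001 → 1  (bit 1 = 1)
position 8: 000 → 0  (bit 0 = 0)
bits b7..b0 = 10011010 = 154

154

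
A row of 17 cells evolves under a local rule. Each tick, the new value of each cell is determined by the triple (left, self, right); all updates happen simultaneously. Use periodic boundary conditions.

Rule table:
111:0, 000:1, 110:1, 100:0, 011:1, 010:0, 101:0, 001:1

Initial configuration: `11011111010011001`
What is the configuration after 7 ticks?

11010001010000000

01010001000111011
00000110011101011
01111110110100011
01000010110001111
00011100110111001
01110101110101010
11010001010000000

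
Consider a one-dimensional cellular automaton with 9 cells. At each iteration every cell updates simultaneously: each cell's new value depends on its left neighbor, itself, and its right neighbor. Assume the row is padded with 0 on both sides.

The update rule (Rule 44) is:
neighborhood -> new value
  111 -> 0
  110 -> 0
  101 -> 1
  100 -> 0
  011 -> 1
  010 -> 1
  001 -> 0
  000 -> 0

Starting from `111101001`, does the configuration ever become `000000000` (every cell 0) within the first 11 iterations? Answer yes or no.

100011001
100010001
100010001  (fixed point — unchanged through iteration 11)
iteration 11 is 100010001, still not uniform 0

no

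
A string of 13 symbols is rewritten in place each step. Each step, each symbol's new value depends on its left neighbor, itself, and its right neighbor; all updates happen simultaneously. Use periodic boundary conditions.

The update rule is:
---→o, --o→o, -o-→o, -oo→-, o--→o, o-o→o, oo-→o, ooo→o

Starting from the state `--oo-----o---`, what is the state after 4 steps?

ooooo-ooooooo

oo-oooooooooo
ooo-ooooooooo
oooo-oooooooo
ooooo-ooooooo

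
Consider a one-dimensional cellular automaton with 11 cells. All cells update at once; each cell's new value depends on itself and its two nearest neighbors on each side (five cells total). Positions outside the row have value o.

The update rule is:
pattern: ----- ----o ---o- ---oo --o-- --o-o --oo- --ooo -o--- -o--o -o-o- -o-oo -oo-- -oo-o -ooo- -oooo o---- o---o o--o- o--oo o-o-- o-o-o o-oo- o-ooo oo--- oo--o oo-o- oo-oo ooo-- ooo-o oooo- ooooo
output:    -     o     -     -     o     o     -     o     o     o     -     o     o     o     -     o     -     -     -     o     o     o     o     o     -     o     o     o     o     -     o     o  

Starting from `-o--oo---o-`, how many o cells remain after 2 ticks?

8

oooo-o---oo
ooo-ooo--oo
count of o: 8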